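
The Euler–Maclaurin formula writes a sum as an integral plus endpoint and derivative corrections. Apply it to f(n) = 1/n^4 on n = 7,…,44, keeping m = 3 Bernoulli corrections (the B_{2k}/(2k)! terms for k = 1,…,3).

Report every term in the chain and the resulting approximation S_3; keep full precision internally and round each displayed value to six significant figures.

∫_7^44 1/x^4 dx evaluates to 0.000967904.
Boundary: ½(f(7) + f(44)) = ½(0.000416493 + 2.66802e-07) = 0.000208380.
Integral + boundary = 0.00117628.
k=1: B_{2}/(2)! × [f^{(1)}(44) − f^{(1)}(7)] = 1/12 × (-2.42547e-08 − (-0.000237996)) = 1.98310e-05.
Partial sum through k=1: 0.00119612.
k=2: B_{4}/(4)! × [f^{(3)}(44) − f^{(3)}(7)] = −1/720 × (-3.75848e-10 − (-0.000145712)) = -2.02377e-07.
Partial sum through k=2: 0.00119591.
k=3: B_{6}/(6)! × [f^{(5)}(44) − f^{(5)}(7)] = 1/30240 × (-1.08716e-11 − (-0.000166528)) = 5.50687e-09.

S_3 ≈ 0.00119592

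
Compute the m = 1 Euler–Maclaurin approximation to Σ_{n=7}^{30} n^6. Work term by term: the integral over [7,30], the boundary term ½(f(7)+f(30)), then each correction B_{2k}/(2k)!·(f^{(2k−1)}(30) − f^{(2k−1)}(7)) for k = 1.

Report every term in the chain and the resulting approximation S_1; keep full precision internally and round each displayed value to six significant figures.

S_1 ≈ 3.50087e+09

∫_7^30 x^6 dx evaluates to 3.12417e+09.
Endpoint term: (f(7) + f(30))/2 = (117649 + 7.29000e+08)/2 = 3.64559e+08.
Running total after boundary: 3.48873e+09.
k=1: B_{2}/(2)! × [f^{(1)}(30) − f^{(1)}(7)] = 1/12 × (1.45800e+08 − 100842) = 1.21416e+07.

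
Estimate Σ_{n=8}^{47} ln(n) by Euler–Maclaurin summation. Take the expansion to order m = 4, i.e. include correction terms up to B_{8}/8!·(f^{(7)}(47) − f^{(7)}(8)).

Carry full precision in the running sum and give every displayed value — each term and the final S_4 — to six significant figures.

Integral: ∫_8^47 ln(x) dx = 125.321.
Boundary: ½(f(8) + f(47)) = ½(2.07944 + 3.85015) = 2.96479.
So far: 128.286.
k=1: B_{2}/(2)! × [f^{(1)}(47) − f^{(1)}(8)] = 1/12 × (0.0212766 − 0.125000) = -0.00864362.
Partial sum through k=1: 128.278.
k=2: B_{4}/(4)! × [f^{(3)}(47) − f^{(3)}(8)] = −1/720 × (1.92636e-05 − 0.00390625) = 5.39859e-06.
Partial sum through k=2: 128.278.
k=3: B_{6}/(6)! × [f^{(5)}(47) − f^{(5)}(8)] = 1/30240 × (1.04646e-07 − 0.000732422) = -2.42168e-08.
Partial sum through k=3: 128.278.
k=4: B_{8}/(8)! × [f^{(7)}(47) − f^{(7)}(8)] = −1/1209600 × (1.42117e-09 − 0.000343323) = 2.83830e-10.

S_4 ≈ 128.278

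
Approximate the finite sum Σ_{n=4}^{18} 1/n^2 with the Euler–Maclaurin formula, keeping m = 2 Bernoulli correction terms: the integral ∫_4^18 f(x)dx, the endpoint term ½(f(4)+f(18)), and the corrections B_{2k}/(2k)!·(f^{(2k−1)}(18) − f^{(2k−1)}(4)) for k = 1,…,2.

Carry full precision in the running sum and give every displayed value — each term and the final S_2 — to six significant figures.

S_2 ≈ 0.229781

Integral: ∫_4^18 1/x^2 dx = 0.194444.
½[f(4) + f(18)] = ½[0.0625000 + 0.00308642] = 0.0327932.
Integral + boundary = 0.227238.
Order-1 term: 1/12 · (-0.000342936 − (-0.0312500)) = 0.00257559.
After k=1: 0.229813.
Order-2 term: −1/720 · (-1.27013e-05 − (-0.0234375)) = -3.25344e-05.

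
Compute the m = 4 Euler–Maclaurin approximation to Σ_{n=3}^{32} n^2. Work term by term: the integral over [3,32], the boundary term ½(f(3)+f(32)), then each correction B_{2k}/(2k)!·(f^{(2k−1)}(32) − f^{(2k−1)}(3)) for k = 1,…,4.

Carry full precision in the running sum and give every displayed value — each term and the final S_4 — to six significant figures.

S_4 ≈ 11435.0

Integral: ∫_3^32 x^2 dx = 10913.7.
½[f(3) + f(32)] = ½[9.00000 + 1024.00] = 516.500.
So far: 11430.2.
k=1: B_{2}/(2)! × [f^{(1)}(32) − f^{(1)}(3)] = 1/12 × (64.0000 − 6.00000) = 4.83333.
Running total after k=1: 11435.0.
k=2: B_{4}/(4)! × [f^{(3)}(32) − f^{(3)}(3)] = −1/720 × (0.00000 − 0.00000) = 0.00000.
Running total after k=2: 11435.0.
k=3: B_{6}/(6)! × [f^{(5)}(32) − f^{(5)}(3)] = 1/30240 × (0.00000 − 0.00000) = 0.00000.
Running total after k=3: 11435.0.
k=4: B_{8}/(8)! × [f^{(7)}(32) − f^{(7)}(3)] = −1/1209600 × (0.00000 − 0.00000) = 0.00000.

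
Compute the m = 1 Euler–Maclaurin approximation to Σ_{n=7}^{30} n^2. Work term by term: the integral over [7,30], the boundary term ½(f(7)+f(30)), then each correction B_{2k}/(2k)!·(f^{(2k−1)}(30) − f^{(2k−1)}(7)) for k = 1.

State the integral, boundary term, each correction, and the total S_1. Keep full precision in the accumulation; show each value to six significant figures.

Integral: ∫_7^30 x^2 dx = 8885.67.
½[f(7) + f(30)] = ½[49.0000 + 900.000] = 474.500.
So far: 9360.17.
Correction k=1: B_{2}/2! · (f^{(1)}(30) − f^{(1)}(7)) = 1/12 · (60.0000 − 14.0000) = 3.83333.

S_1 ≈ 9364.00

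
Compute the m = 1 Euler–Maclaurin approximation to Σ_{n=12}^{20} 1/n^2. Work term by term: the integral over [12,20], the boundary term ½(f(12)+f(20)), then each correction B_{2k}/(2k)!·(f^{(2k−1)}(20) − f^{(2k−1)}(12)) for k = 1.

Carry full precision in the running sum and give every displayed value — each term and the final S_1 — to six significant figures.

∫_12^20 1/x^2 dx evaluates to 0.0333333.
Endpoint term: (f(12) + f(20))/2 = (0.00694444 + 0.00250000)/2 = 0.00472222.
Integral + boundary = 0.0380556.
Order-1 term: 1/12 · (-0.000250000 − (-0.00115741)) = 7.56173e-05.

S_1 ≈ 0.0381312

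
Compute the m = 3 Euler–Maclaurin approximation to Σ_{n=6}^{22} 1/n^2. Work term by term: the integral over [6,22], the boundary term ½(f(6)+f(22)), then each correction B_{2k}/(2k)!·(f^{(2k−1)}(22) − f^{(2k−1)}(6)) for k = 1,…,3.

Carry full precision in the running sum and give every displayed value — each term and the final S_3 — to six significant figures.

S_3 ≈ 0.136886

Integral: ∫_6^22 1/x^2 dx = 0.121212.
Endpoint term: (f(6) + f(22))/2 = (0.0277778 + 0.00206612)/2 = 0.0149219.
So far: 0.136134.
Order-1 term: 1/12 · (-0.000187829 − (-0.00925926)) = 0.000755953.
After k=1: 0.136890.
Order-2 term: −1/720 · (-4.65691e-06 − (-0.00308642)) = -4.28023e-06.
After k=2: 0.136886.
Order-3 term: 1/30240 · (-2.88651e-07 − (-0.00257202)) = 8.50439e-08.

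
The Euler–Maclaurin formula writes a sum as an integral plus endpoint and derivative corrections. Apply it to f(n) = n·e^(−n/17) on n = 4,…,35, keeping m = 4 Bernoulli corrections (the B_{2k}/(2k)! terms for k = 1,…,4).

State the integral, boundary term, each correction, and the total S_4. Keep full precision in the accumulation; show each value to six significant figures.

Integral: ∫_4^35 x·e^(−x/17) dx = 169.349.
Boundary: ½(f(4) + f(35)) = ½(3.16135 + 4.46614) = 3.81375.
Running total after boundary: 173.163.
Correction k=1: B_{2}/2! · (f^{(1)}(35) − f^{(1)}(4)) = 1/12 · (-0.135110 − 0.604376) = -0.0616239.
After k=1: 173.101.
Correction k=2: B_{4}/4! · (f^{(3)}(35) − f^{(3)}(4)) = −1/720 · (0.000415564 − 0.00756074) = 9.92385e-06.
After k=2: 173.101.
Correction k=3: B_{6}/6! · (f^{(5)}(35) − f^{(5)}(4)) = 1/30240 · (4.49355e-06 − 4.50872e-05) = -1.34238e-09.
After k=3: 173.101.
Correction k=4: B_{8}/8! · (f^{(7)}(35) − f^{(7)}(4)) = −1/1209600 · (2.61217e-08 − 2.21497e-07) = 1.61521e-13.

S_4 ≈ 173.101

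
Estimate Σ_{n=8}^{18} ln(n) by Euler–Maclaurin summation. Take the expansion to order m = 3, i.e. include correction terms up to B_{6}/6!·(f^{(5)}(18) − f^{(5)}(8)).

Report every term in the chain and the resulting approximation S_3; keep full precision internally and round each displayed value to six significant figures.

S_3 ≈ 27.8703

The integral term ∫_8^18 ln(x) dx = 25.3912.
Boundary: ½(f(8) + f(18)) = ½(2.07944 + 2.89037) = 2.48491.
Integral + boundary = 27.8761.
Order-1 term: 1/12 · (0.0555556 − 0.125000) = -0.00578704.
Partial sum through k=1: 27.8703.
Order-2 term: −1/720 · (0.000342936 − 0.00390625) = 4.94905e-06.
Partial sum through k=2: 27.8703.
Order-3 term: 1/30240 · (1.27013e-05 − 0.000732422) = -2.38003e-08.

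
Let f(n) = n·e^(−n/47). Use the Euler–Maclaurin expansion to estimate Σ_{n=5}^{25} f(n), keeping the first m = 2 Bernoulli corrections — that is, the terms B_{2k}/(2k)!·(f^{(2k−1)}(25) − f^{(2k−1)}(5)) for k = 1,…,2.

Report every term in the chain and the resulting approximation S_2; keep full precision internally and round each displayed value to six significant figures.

S_2 ≈ 218.871

∫_5^25 x·e^(−x/47) dx evaluates to 209.323.
Endpoint term: (f(5) + f(25))/2 = (4.49540 + 14.6870)/2 = 9.59119.
Running total after boundary: 218.915.
Order-1 term: 1/12 · (0.274990 − 0.803433) = -0.0440369.
Partial sum through k=1: 218.871.
Order-2 term: −1/720 · (0.000656382 − 0.00117772) = 7.24087e-07.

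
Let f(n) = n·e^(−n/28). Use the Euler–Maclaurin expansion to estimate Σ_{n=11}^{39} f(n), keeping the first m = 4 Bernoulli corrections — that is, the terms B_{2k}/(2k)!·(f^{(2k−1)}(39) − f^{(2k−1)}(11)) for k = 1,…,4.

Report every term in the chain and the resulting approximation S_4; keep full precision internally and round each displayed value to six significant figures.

The integral term ∫_11^39 x·e^(−x/28) dx = 271.305.
½[f(11) + f(39)] = ½[7.42638 + 9.68622] = 8.55630.
Integral + boundary = 279.861.
k=1: B_{2}/(2)! × [f^{(1)}(39) − f^{(1)}(11)] = 1/12 × (-0.0975718 − 0.409897) = -0.0422891.
Partial sum through k=1: 279.819.
k=2: B_{4}/(4)! × [f^{(3)}(39) − f^{(3)}(11)] = −1/720 × (0.000509129 − 0.00224509) = 2.41105e-06.
Partial sum through k=2: 279.819.
k=3: B_{6}/(6)! × [f^{(5)}(39) − f^{(5)}(11)] = 1/30240 × (1.45754e-06 − 5.06039e-06) = -1.19142e-10.
Partial sum through k=3: 279.819.
k=4: B_{8}/(8)! × [f^{(7)}(39) − f^{(7)}(11)] = −1/1209600 × (2.88990e-09 − 9.25656e-09) = 5.26344e-15.

S_4 ≈ 279.819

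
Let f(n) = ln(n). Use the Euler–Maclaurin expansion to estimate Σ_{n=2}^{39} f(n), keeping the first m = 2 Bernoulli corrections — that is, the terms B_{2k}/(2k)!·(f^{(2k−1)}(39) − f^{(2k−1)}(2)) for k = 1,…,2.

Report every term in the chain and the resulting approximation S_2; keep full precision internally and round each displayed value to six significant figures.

S_2 ≈ 106.632

Integral: ∫_2^39 ln(x) dx = 104.493.
½[f(2) + f(39)] = ½[0.693147 + 3.66356] = 2.17835.
Integral + boundary = 106.671.
k=1: B_{2}/(2)! × [f^{(1)}(39) − f^{(1)}(2)] = 1/12 × (0.0256410 − 0.500000) = -0.0395299.
Running total after k=1: 106.631.
k=2: B_{4}/(4)! × [f^{(3)}(39) − f^{(3)}(2)] = −1/720 × (3.37160e-05 − 0.250000) = 0.000347175.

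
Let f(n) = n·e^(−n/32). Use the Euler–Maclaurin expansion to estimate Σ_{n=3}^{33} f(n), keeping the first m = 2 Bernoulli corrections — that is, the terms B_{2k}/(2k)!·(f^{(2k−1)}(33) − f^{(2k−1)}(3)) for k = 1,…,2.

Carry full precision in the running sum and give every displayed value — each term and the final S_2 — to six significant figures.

∫_3^33 x·e^(−x/32) dx evaluates to 278.125.
½[f(3) + f(33)] = ½[2.73153 + 11.7665] = 7.24902.
Running total after boundary: 285.374.
Correction k=1: B_{2}/2! · (f^{(1)}(33) − f^{(1)}(3)) = 1/12 · (-0.0111425 − 0.825150) = -0.0696910.
Partial sum through k=1: 285.304.
Correction k=2: B_{4}/4! · (f^{(3)}(33) − f^{(3)}(3)) = −1/720 · (0.000685527 − 0.00258415) = 2.63698e-06.

S_2 ≈ 285.304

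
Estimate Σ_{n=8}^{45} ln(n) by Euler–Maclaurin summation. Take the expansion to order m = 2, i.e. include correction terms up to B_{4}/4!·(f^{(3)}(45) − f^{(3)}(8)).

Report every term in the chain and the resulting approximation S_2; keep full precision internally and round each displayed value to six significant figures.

Integral: ∫_8^45 ln(x) dx = 117.664.
½[f(8) + f(45)] = ½[2.07944 + 3.80666] = 2.94305.
Integral + boundary = 120.607.
Order-1 term: 1/12 · (0.0222222 − 0.125000) = -0.00856481.
Running total after k=1: 120.599.
Order-2 term: −1/720 · (2.19479e-05 − 0.00390625) = 5.39486e-06.

S_2 ≈ 120.599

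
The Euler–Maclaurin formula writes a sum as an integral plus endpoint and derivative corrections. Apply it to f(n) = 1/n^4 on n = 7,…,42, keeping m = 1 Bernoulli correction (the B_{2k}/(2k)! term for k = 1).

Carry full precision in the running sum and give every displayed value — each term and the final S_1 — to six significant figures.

S_1 ≈ 0.00119556

Integral: ∫_7^42 1/x^4 dx = 0.000967318.
Boundary: ½(f(7) + f(42)) = ½(0.000416493 + 3.21368e-07) = 0.000208407.
Running total after boundary: 0.00117573.
Order-1 term: 1/12 · (-3.06065e-08 − (-0.000237996)) = 1.98305e-05.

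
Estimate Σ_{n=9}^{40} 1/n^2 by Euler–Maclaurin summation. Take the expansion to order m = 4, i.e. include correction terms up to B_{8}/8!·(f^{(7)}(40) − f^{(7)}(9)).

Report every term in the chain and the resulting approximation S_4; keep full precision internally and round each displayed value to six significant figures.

∫_9^40 1/x^2 dx evaluates to 0.0861111.
Boundary: ½(f(9) + f(40)) = ½(0.0123457 + 0.000625000) = 0.00648534.
Running total after boundary: 0.0925965.
Correction k=1: B_{2}/2! · (f^{(1)}(40) − f^{(1)}(9)) = 1/12 · (-3.12500e-05 − (-0.00274348)) = 0.000226020.
After k=1: 0.0928225.
Correction k=2: B_{4}/4! · (f^{(3)}(40) − f^{(3)}(9)) = −1/720 · (-2.34375e-07 − (-0.000406442)) = -5.64177e-07.
After k=2: 0.0928219.
Correction k=3: B_{6}/6! · (f^{(5)}(40) − f^{(5)}(9)) = 1/30240 · (-4.39453e-09 − (-0.000150534)) = 4.97783e-09.
After k=3: 0.0928219.
Correction k=4: B_{8}/8! · (f^{(7)}(40) − f^{(7)}(9)) = −1/1209600 · (-1.53809e-10 − (-0.000104073)) = -8.60390e-11.

S_4 ≈ 0.0928219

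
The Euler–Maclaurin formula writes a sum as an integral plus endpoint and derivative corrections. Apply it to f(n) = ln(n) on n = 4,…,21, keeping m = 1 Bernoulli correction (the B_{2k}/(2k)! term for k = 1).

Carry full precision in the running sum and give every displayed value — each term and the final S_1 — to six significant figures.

The integral term ∫_4^21 ln(x) dx = 41.3898.
½[f(4) + f(21)] = ½[1.38629 + 3.04452] = 2.21541.
So far: 43.6052.
k=1: B_{2}/(2)! × [f^{(1)}(21) − f^{(1)}(4)] = 1/12 × (0.0476190 − 0.250000) = -0.0168651.

S_1 ≈ 43.5883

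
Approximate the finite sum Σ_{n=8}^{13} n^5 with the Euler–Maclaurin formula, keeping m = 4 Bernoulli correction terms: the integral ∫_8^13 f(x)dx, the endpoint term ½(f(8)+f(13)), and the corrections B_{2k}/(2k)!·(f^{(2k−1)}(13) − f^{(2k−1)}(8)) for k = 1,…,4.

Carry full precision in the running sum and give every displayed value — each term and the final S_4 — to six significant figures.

S_4 ≈ 972993

Integral: ∫_8^13 x^5 dx = 760778.
½[f(8) + f(13)] = ½[32768.0 + 371293] = 202030.
Running total after boundary: 962808.
Order-1 term: 1/12 · (142805 − 20480.0) = 10193.8.
Running total after k=1: 973002.
Order-2 term: −1/720 · (10140.0 − 3840.00) = -8.75000.
Running total after k=2: 972993.
Order-3 term: 1/30240 · (120.000 − 120.000) = 0.00000.
Running total after k=3: 972993.
Order-4 term: −1/1209600 · (0.00000 − 0.00000) = 0.00000.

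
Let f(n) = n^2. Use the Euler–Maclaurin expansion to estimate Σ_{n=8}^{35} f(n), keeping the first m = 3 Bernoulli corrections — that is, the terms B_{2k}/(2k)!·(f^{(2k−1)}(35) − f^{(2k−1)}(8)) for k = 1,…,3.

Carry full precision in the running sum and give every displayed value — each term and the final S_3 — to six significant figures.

S_3 ≈ 14770.0

The integral term ∫_8^35 x^2 dx = 14121.0.
½[f(8) + f(35)] = ½[64.0000 + 1225.00] = 644.500.
Running total after boundary: 14765.5.
Correction k=1: B_{2}/2! · (f^{(1)}(35) − f^{(1)}(8)) = 1/12 · (70.0000 − 16.0000) = 4.50000.
Partial sum through k=1: 14770.0.
Correction k=2: B_{4}/4! · (f^{(3)}(35) − f^{(3)}(8)) = −1/720 · (0.00000 − 0.00000) = 0.00000.
Partial sum through k=2: 14770.0.
Correction k=3: B_{6}/6! · (f^{(5)}(35) − f^{(5)}(8)) = 1/30240 · (0.00000 − 0.00000) = 0.00000.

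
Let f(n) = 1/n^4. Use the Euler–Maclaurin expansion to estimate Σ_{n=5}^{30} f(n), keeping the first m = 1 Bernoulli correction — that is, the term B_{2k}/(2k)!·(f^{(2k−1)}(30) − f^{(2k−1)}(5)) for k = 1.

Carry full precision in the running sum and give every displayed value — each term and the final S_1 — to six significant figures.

S_1 ≈ 0.00356159

The integral term ∫_5^30 1/x^4 dx = 0.00265432.
Endpoint term: (f(5) + f(30))/2 = (0.00160000 + 1.23457e-06)/2 = 0.000800617.
Running total after boundary: 0.00345494.
k=1: B_{2}/(2)! × [f^{(1)}(30) − f^{(1)}(5)] = 1/12 × (-1.64609e-07 − (-0.00128000)) = 0.000106653.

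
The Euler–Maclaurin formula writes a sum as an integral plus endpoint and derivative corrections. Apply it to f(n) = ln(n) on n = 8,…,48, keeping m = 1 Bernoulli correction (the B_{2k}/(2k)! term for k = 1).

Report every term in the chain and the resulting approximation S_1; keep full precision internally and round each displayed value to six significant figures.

∫_8^48 ln(x) dx evaluates to 129.182.
½[f(8) + f(48)] = ½[2.07944 + 3.87120] = 2.97532.
So far: 132.157.
Correction k=1: B_{2}/2! · (f^{(1)}(48) − f^{(1)}(8)) = 1/12 · (0.0208333 − 0.125000) = -0.00868056.

S_1 ≈ 132.149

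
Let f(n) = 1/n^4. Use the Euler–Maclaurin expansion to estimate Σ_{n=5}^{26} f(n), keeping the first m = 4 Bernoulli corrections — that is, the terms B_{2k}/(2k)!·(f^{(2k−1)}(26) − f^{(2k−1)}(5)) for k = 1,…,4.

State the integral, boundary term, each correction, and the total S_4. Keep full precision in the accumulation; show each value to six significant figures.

S_4 ≈ 0.00355340

The integral term ∫_5^26 1/x^4 dx = 0.00264770.
½[f(5) + f(26)] = ½[0.00160000 + 2.18830e-06] = 0.000801094.
So far: 0.00344880.
Order-1 term: 1/12 · (-3.36661e-07 − (-0.00128000)) = 0.000106639.
After k=1: 0.00355543.
Order-2 term: −1/720 · (-1.49406e-08 − (-0.00153600)) = -2.13331e-06.
After k=2: 0.00355330.
Order-3 term: 1/30240 · (-1.23768e-09 − (-0.00344064)) = 1.13778e-07.
After k=3: 0.00355341.
Order-4 term: −1/1209600 · (-1.64780e-10 − (-0.0123863)) = -1.02400e-08.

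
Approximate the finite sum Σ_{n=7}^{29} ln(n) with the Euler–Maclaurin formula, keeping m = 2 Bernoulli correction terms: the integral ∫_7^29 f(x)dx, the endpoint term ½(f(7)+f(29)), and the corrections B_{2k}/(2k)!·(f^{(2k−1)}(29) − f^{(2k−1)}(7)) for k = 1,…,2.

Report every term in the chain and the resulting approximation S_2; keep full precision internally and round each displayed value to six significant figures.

S_2 ≈ 64.6778

The integral term ∫_7^29 ln(x) dx = 62.0302.
Boundary: ½(f(7) + f(29)) = ½(1.94591 + 3.36730) = 2.65660.
So far: 64.6868.
Correction k=1: B_{2}/2! · (f^{(1)}(29) − f^{(1)}(7)) = 1/12 · (0.0344828 − 0.142857) = -0.00903120.
Partial sum through k=1: 64.6778.
Correction k=2: B_{4}/4! · (f^{(3)}(29) − f^{(3)}(7)) = −1/720 · (8.20042e-05 − 0.00583090) = 7.98458e-06.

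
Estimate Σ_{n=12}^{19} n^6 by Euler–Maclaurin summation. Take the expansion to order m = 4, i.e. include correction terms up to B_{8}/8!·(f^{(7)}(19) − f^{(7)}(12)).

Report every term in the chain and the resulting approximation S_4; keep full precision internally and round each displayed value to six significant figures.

The integral term ∫_12^19 x^6 dx = 1.22577e+08.
½[f(12) + f(19)] = ½[2.98598e+06 + 4.70459e+07] = 2.50159e+07.
Running total after boundary: 1.47593e+08.
Order-1 term: 1/12 · (1.48566e+07 − 1.49299e+06) = 1.11363e+06.
Partial sum through k=1: 1.48707e+08.
Order-2 term: −1/720 · (823080 − 207360) = -855.167.
Partial sum through k=2: 1.48706e+08.
Order-3 term: 1/30240 · (13680.0 − 8640.00) = 0.166667.
Partial sum through k=3: 1.48706e+08.
Order-4 term: −1/1209600 · (0.00000 − 0.00000) = 0.00000.

S_4 ≈ 1.48706e+08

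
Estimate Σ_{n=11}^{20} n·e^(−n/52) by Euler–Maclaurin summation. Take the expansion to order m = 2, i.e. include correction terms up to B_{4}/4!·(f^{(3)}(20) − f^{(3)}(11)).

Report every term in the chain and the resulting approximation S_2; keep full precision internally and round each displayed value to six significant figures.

S_2 ≈ 114.045

Integral: ∫_11^20 x·e^(−x/52) dx = 102.805.
½[f(11) + f(20)] = ½[8.90272 + 13.6142] = 11.2585.
So far: 114.063.
Correction k=1: B_{2}/2! · (f^{(1)}(20) − f^{(1)}(11)) = 1/12 · (0.418900 − 0.638132) = -0.0182693.
After k=1: 114.045.
Correction k=2: B_{4}/4! · (f^{(3)}(20) − f^{(3)}(11)) = −1/720 · (0.000658404 − 0.000834618) = 2.44742e-07.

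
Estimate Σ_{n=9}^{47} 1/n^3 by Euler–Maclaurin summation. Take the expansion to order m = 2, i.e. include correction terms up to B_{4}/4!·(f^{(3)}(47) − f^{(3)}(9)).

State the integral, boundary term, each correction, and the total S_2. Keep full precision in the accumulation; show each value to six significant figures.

Integral: ∫_9^47 1/x^3 dx = 0.00594649.
Endpoint term: (f(9) + f(47))/2 = (0.00137174 + 9.63178e-06)/2 = 0.000690687.
So far: 0.00663718.
Correction k=1: B_{2}/2! · (f^{(1)}(47) − f^{(1)}(9)) = 1/12 · (-6.14794e-07 − (-0.000457247)) = 3.80527e-05.
Running total after k=1: 0.00667523.
Correction k=2: B_{4}/4! · (f^{(3)}(47) − f^{(3)}(9)) = −1/720 · (-5.56627e-09 − (-0.000112901)) = -1.56799e-07.

S_2 ≈ 0.00667508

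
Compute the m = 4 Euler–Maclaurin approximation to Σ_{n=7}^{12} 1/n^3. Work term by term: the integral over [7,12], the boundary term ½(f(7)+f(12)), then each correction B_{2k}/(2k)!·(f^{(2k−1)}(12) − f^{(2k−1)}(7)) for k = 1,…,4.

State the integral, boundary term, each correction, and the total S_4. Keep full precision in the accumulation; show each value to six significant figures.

S_4 ≈ 0.00857034

∫_7^12 1/x^3 dx evaluates to 0.00673186.
Endpoint term: (f(7) + f(12))/2 = (0.00291545 + 0.000578704)/2 = 0.00174708.
Integral + boundary = 0.00847894.
Correction k=1: B_{2}/2! · (f^{(1)}(12) − f^{(1)}(7)) = 1/12 · (-0.000144676 − (-0.00124948)) = 9.20670e-05.
After k=1: 0.00857100.
Correction k=2: B_{4}/4! · (f^{(3)}(12) − f^{(3)}(7)) = −1/720 · (-2.00939e-05 − (-0.000509992)) = -6.80413e-07.
After k=2: 0.00857032.
Correction k=3: B_{6}/6! · (f^{(5)}(12) − f^{(5)}(7)) = 1/30240 · (-5.86071e-06 − (-0.000437136)) = 1.42617e-08.
After k=3: 0.00857034.
Correction k=4: B_{8}/8! · (f^{(7)}(12) − f^{(7)}(7)) = −1/1209600 · (-2.93036e-06 − (-0.000642322)) = -5.28597e-10.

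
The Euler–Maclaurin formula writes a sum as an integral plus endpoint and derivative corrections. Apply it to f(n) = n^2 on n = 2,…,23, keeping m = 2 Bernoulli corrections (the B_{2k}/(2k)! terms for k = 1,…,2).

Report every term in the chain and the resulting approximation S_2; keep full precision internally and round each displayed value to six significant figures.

S_2 ≈ 4323.00

Integral: ∫_2^23 x^2 dx = 4053.00.
½[f(2) + f(23)] = ½[4.00000 + 529.000] = 266.500.
So far: 4319.50.
k=1: B_{2}/(2)! × [f^{(1)}(23) − f^{(1)}(2)] = 1/12 × (46.0000 − 4.00000) = 3.50000.
Running total after k=1: 4323.00.
k=2: B_{4}/(4)! × [f^{(3)}(23) − f^{(3)}(2)] = −1/720 × (0.00000 − 0.00000) = 0.00000.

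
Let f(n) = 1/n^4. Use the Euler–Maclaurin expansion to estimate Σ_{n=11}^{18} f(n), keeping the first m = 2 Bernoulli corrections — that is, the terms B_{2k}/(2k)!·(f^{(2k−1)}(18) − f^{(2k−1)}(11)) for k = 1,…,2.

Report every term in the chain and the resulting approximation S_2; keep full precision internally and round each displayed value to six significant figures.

S_2 ≈ 0.000234081

The integral term ∫_11^18 1/x^4 dx = 0.000193282.
Boundary: ½(f(11) + f(18)) = ½(6.83013e-05 + 9.52599e-06) = 3.89137e-05.
Integral + boundary = 0.000232196.
Correction k=1: B_{2}/2! · (f^{(1)}(18) − f^{(1)}(11)) = 1/12 · (-2.11689e-06 − (-2.48369e-05)) = 1.89333e-06.
Partial sum through k=1: 0.000234089.
Correction k=2: B_{4}/4! · (f^{(3)}(18) − f^{(3)}(11)) = −1/720 · (-1.96008e-07 − (-6.15790e-06)) = -8.28040e-09.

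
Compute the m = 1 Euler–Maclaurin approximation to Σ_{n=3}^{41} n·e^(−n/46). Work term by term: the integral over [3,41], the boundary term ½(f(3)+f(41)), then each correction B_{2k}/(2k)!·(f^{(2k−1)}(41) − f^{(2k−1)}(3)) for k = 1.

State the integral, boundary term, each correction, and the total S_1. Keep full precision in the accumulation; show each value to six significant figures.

∫_3^41 x·e^(−x/46) dx evaluates to 470.389.
½[f(3) + f(41)] = ½[2.81059 + 16.8149] = 9.81277.
So far: 480.202.
Order-1 term: 1/12 · (0.0445783 − 0.875764) = -0.0692655.

S_1 ≈ 480.132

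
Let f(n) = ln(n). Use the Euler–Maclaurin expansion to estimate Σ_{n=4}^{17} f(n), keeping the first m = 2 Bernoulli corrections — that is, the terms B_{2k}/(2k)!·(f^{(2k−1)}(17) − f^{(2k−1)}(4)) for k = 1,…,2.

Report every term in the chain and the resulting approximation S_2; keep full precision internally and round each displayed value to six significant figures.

Integral: ∫_4^17 ln(x) dx = 29.6194.
Boundary: ½(f(4) + f(17)) = ½(1.38629 + 2.83321) = 2.10975.
Running total after boundary: 31.7292.
Correction k=1: B_{2}/2! · (f^{(1)}(17) − f^{(1)}(4)) = 1/12 · (0.0588235 − 0.250000) = -0.0159314.
After k=1: 31.7133.
Correction k=2: B_{4}/4! · (f^{(3)}(17) − f^{(3)}(4)) = −1/720 · (0.000407083 − 0.0312500) = 4.28374e-05.

S_2 ≈ 31.7133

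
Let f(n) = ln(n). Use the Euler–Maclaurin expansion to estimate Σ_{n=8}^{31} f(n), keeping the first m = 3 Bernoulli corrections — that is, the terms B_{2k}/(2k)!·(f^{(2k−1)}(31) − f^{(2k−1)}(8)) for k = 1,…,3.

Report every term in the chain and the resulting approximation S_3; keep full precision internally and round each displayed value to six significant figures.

Integral: ∫_8^31 ln(x) dx = 66.8181.
Endpoint term: (f(8) + f(31))/2 = (2.07944 + 3.43399)/2 = 2.75671.
So far: 69.5748.
k=1: B_{2}/(2)! × [f^{(1)}(31) − f^{(1)}(8)] = 1/12 × (0.0322581 − 0.125000) = -0.00772849.
After k=1: 69.5671.
k=2: B_{4}/(4)! × [f^{(3)}(31) − f^{(3)}(8)] = −1/720 × (6.71344e-05 − 0.00390625) = 5.33211e-06.
After k=2: 69.5671.
k=3: B_{6}/(6)! × [f^{(5)}(31) − f^{(5)}(8)] = 1/30240 × (8.38306e-07 − 0.000732422) = -2.41926e-08.

S_3 ≈ 69.5671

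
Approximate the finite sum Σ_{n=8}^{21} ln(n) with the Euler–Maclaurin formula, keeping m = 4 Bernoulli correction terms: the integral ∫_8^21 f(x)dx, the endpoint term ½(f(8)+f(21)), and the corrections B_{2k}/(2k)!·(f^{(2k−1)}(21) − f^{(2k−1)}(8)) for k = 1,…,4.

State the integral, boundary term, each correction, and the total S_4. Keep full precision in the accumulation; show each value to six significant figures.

The integral term ∫_8^21 ln(x) dx = 34.2994.
Boundary: ½(f(8) + f(21)) = ½(2.07944 + 3.04452) = 2.56198.
Integral + boundary = 36.8614.
Order-1 term: 1/12 · (0.0476190 − 0.125000) = -0.00644841.
After k=1: 36.8550.
Order-2 term: −1/720 · (0.000215959 − 0.00390625) = 5.12540e-06.
After k=2: 36.8550.
Order-3 term: 1/30240 · (5.87645e-06 − 0.000732422) = -2.40260e-08.
After k=3: 36.8550.
Order-4 term: −1/1209600 · (3.99758e-07 − 0.000343323) = 2.83501e-10.

S_4 ≈ 36.8550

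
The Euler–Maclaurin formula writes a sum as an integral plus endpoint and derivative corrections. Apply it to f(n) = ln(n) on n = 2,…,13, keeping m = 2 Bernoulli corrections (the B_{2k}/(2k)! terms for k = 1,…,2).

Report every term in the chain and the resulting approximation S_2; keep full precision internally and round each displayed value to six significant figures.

S_2 ≈ 22.5522

Integral: ∫_2^13 ln(x) dx = 20.9580.
Boundary: ½(f(2) + f(13)) = ½(0.693147 + 2.56495) = 1.62905.
So far: 22.5871.
Order-1 term: 1/12 · (0.0769231 − 0.500000) = -0.0352564.
Running total after k=1: 22.5518.
Order-2 term: −1/720 · (0.000910332 − 0.250000) = 0.000345958.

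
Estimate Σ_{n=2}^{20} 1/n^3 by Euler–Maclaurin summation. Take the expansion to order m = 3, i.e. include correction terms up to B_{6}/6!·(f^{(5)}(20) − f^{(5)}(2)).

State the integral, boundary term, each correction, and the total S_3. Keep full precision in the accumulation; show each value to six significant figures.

S_3 ≈ 0.200959

∫_2^20 1/x^3 dx evaluates to 0.123750.
Endpoint term: (f(2) + f(20))/2 = (0.125000 + 0.000125000)/2 = 0.0625625.
So far: 0.186312.
Order-1 term: 1/12 · (-1.87500e-05 − (-0.187500)) = 0.0156234.
Partial sum through k=1: 0.201936.
Order-2 term: −1/720 · (-9.37500e-07 − (-0.937500)) = -0.00130208.
Partial sum through k=2: 0.200634.
Order-3 term: 1/30240 · (-9.84375e-08 − (-9.84375)) = 0.000325521.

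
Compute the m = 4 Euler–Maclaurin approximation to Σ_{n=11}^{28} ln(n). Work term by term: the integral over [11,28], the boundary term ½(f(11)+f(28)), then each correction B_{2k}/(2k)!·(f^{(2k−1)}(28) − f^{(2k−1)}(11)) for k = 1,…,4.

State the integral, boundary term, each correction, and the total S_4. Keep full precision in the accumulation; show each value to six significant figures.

Integral: ∫_11^28 ln(x) dx = 49.9249.
Boundary: ½(f(11) + f(28)) = ½(2.39790 + 3.33220) = 2.86505.
Integral + boundary = 52.7899.
k=1: B_{2}/(2)! × [f^{(1)}(28) − f^{(1)}(11)] = 1/12 × (0.0357143 − 0.0909091) = -0.00459957.
After k=1: 52.7853.
k=2: B_{4}/(4)! × [f^{(3)}(28) − f^{(3)}(11)] = −1/720 × (9.11079e-05 − 0.00150263) = 1.96045e-06.
After k=2: 52.7853.
k=3: B_{6}/(6)! × [f^{(5)}(28) − f^{(5)}(11)] = 1/30240 × (1.39451e-06 − 0.000149021) = -4.88183e-09.
After k=3: 52.7853.
k=4: B_{8}/(8)! × [f^{(7)}(28) − f^{(7)}(11)] = −1/1209600 × (5.33613e-08 − 3.69474e-05) = 3.05010e-11.

S_4 ≈ 52.7853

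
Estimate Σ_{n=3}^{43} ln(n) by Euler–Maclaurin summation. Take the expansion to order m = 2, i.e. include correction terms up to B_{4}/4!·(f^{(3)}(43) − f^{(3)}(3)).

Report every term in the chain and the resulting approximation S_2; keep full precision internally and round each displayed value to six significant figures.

S_2 ≈ 120.840

The integral term ∫_3^43 ln(x) dx = 118.436.
½[f(3) + f(43)] = ½[1.09861 + 3.76120] = 2.42991.
So far: 120.866.
Order-1 term: 1/12 · (0.0232558 − 0.333333) = -0.0258398.
After k=1: 120.840.
Order-2 term: −1/720 · (2.51550e-05 − 0.0740741) = 0.000102846.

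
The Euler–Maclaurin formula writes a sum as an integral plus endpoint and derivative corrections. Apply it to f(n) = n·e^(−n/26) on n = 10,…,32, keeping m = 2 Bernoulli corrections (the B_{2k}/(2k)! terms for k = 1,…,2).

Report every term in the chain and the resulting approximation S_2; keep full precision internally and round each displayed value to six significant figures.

∫_10^32 x·e^(−x/26) dx evaluates to 196.709.
Boundary: ½(f(10) + f(32)) = ½(6.80712 + 9.34617) = 8.07665.
Running total after boundary: 204.785.
Order-1 term: 1/12 · (-0.0674003 − 0.418900) = -0.0405250.
Running total after k=1: 204.745.
Order-2 term: −1/720 · (0.000764401 − 0.00263362) = 2.59613e-06.

S_2 ≈ 204.745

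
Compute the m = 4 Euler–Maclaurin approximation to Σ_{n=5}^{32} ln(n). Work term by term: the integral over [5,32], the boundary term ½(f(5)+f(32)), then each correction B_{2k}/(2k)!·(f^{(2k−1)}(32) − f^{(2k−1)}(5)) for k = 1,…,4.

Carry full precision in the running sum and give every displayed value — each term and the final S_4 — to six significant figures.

∫_5^32 ln(x) dx evaluates to 75.8564.
½[f(5) + f(32)] = ½[1.60944 + 3.46574] = 2.53759.
Integral + boundary = 78.3939.
Correction k=1: B_{2}/2! · (f^{(1)}(32) − f^{(1)}(5)) = 1/12 · (0.0312500 − 0.200000) = -0.0140625.
After k=1: 78.3799.
Correction k=2: B_{4}/4! · (f^{(3)}(32) − f^{(3)}(5)) = −1/720 · (6.10352e-05 − 0.0160000) = 2.21375e-05.
After k=2: 78.3799.
Correction k=3: B_{6}/6! · (f^{(5)}(32) − f^{(5)}(5)) = 1/30240 · (7.15256e-07 − 0.00768000) = -2.53945e-07.
After k=3: 78.3799.
Correction k=4: B_{8}/8! · (f^{(7)}(32) − f^{(7)}(5)) = −1/1209600 · (2.09548e-08 − 0.00921600) = 7.61903e-09.

S_4 ≈ 78.3799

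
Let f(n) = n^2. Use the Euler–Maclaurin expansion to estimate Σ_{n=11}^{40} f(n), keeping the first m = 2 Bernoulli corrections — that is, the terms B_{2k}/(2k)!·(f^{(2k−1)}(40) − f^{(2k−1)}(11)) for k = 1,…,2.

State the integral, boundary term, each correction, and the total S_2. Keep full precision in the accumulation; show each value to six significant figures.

S_2 ≈ 21755.0

∫_11^40 x^2 dx evaluates to 20889.7.
Boundary: ½(f(11) + f(40)) = ½(121.000 + 1600.00) = 860.500.
Running total after boundary: 21750.2.
k=1: B_{2}/(2)! × [f^{(1)}(40) − f^{(1)}(11)] = 1/12 × (80.0000 − 22.0000) = 4.83333.
Running total after k=1: 21755.0.
k=2: B_{4}/(4)! × [f^{(3)}(40) − f^{(3)}(11)] = −1/720 × (0.00000 − 0.00000) = 0.00000.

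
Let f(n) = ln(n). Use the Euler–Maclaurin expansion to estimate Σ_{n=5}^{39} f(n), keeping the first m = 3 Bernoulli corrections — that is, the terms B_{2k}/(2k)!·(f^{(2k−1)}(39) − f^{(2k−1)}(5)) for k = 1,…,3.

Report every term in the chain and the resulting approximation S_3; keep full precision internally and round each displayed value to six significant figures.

∫_5^39 ln(x) dx evaluates to 100.832.
Endpoint term: (f(5) + f(39))/2 = (1.60944 + 3.66356)/2 = 2.63650.
Running total after boundary: 103.468.
Order-1 term: 1/12 · (0.0256410 − 0.200000) = -0.0145299.
After k=1: 103.454.
Order-2 term: −1/720 · (3.37160e-05 − 0.0160000) = 2.21754e-05.
After k=2: 103.454.
Order-3 term: 1/30240 · (2.66004e-07 − 0.00768000) = -2.53959e-07.

S_3 ≈ 103.454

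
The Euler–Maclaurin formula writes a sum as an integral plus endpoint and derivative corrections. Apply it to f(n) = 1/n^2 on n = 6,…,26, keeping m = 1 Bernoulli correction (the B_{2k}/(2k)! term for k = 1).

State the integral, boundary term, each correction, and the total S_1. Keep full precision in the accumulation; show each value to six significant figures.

S_1 ≈ 0.143596

The integral term ∫_6^26 1/x^2 dx = 0.128205.
Endpoint term: (f(6) + f(26))/2 = (0.0277778 + 0.00147929)/2 = 0.0146285.
Integral + boundary = 0.142834.
Order-1 term: 1/12 · (-0.000113792 − (-0.00925926)) = 0.000762122.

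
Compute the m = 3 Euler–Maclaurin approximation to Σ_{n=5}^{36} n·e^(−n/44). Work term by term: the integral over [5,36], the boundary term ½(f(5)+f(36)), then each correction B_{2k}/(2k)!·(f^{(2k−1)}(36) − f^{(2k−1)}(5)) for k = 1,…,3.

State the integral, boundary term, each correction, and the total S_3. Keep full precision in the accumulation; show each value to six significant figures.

S_3 ≈ 381.381

The integral term ∫_5^36 x·e^(−x/44) dx = 371.267.
Endpoint term: (f(5) + f(36))/2 = (4.46291 + 15.8844)/2 = 10.1737.
So far: 381.441.
Order-1 term: 1/12 · (0.0802242 − 0.791153) = -0.0592440.
Partial sum through k=1: 381.381.
Order-2 term: −1/720 · (0.000497258 − 0.00133074) = 1.15762e-06.
Partial sum through k=2: 381.381.
Order-3 term: 1/30240 · (4.92292e-07 − 1.16365e-06) = -2.22011e-11.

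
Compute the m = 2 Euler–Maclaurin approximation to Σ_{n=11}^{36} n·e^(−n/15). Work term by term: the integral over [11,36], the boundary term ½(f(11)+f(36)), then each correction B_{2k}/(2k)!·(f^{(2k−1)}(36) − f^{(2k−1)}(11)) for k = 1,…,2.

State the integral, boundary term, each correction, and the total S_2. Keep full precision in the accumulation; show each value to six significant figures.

S_2 ≈ 122.173

Integral: ∫_11^36 x·e^(−x/15) dx = 117.920.
½[f(11) + f(36)] = ½[5.28336 + 3.26585] = 4.27460.
Integral + boundary = 122.194.
k=1: B_{2}/(2)! × [f^{(1)}(36) − f^{(1)}(11)] = 1/12 × (-0.127005 − 0.128081) = -0.0212572.
Partial sum through k=1: 122.173.
k=2: B_{4}/(4)! × [f^{(3)}(36) − f^{(3)}(11)] = −1/720 × (0.000241915 − 0.00483863) = 6.38433e-06.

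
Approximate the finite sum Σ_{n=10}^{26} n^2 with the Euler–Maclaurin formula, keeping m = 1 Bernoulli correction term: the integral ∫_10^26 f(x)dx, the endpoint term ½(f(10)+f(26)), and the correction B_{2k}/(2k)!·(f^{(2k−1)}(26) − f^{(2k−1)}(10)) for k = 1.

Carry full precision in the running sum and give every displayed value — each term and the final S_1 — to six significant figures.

S_1 ≈ 5916.00

∫_10^26 x^2 dx evaluates to 5525.33.
Boundary: ½(f(10) + f(26)) = ½(100.000 + 676.000) = 388.000.
Running total after boundary: 5913.33.
Order-1 term: 1/12 · (52.0000 − 20.0000) = 2.66667.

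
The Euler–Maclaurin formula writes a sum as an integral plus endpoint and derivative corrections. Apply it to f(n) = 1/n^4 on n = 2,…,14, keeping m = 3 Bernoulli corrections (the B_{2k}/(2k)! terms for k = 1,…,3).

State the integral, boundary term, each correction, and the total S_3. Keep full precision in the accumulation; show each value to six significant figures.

S_3 ≈ 0.0823562

∫_2^14 1/x^4 dx evaluates to 0.0415452.
Endpoint term: (f(2) + f(14))/2 = (0.0625000 + 2.60308e-05)/2 = 0.0312630.
Running total after boundary: 0.0728082.
Correction k=1: B_{2}/2! · (f^{(1)}(14) − f^{(1)}(2)) = 1/12 · (-7.43738e-06 − (-0.125000)) = 0.0104160.
Running total after k=1: 0.0832243.
Correction k=2: B_{4}/4! · (f^{(3)}(14) − f^{(3)}(2)) = −1/720 · (-1.13837e-06 − (-0.937500)) = -0.00130208.
Running total after k=2: 0.0819222.
Correction k=3: B_{6}/6! · (f^{(5)}(14) − f^{(5)}(2)) = 1/30240 · (-3.25250e-07 − (-13.1250)) = 0.000434028.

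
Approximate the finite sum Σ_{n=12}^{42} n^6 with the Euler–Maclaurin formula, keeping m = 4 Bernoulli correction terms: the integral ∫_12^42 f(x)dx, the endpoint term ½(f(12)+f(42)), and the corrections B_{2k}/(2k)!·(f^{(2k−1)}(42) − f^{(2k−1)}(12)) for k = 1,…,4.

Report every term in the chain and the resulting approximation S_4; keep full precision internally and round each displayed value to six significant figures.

Integral: ∫_12^42 x^6 dx = 3.29291e+10.
Endpoint term: (f(12) + f(42))/2 = (2.98598e+06 + 5.48903e+09)/2 = 2.74601e+09.
Integral + boundary = 3.56751e+10.
k=1: B_{2}/(2)! × [f^{(1)}(42) − f^{(1)}(12)] = 1/12 × (7.84147e+08 − 1.49299e+06) = 6.52212e+07.
After k=1: 3.57403e+10.
k=2: B_{4}/(4)! × [f^{(3)}(42) − f^{(3)}(12)] = −1/720 × (8.89056e+06 − 207360) = -12060.0.
After k=2: 3.57403e+10.
k=3: B_{6}/(6)! × [f^{(5)}(42) − f^{(5)}(12)] = 1/30240 × (30240.0 − 8640.00) = 0.714286.
After k=3: 3.57403e+10.
k=4: B_{8}/(8)! × [f^{(7)}(42) − f^{(7)}(12)] = −1/1209600 × (0.00000 − 0.00000) = 0.00000.

S_4 ≈ 3.57403e+10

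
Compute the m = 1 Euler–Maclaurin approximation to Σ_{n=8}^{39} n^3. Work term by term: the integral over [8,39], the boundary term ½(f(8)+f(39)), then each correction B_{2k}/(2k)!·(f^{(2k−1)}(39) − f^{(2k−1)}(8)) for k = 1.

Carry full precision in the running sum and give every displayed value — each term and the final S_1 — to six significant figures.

The integral term ∫_8^39 x^3 dx = 577336.
½[f(8) + f(39)] = ½[512.000 + 59319.0] = 29915.5.
Integral + boundary = 607252.
Correction k=1: B_{2}/2! · (f^{(1)}(39) − f^{(1)}(8)) = 1/12 · (4563.00 − 192.000) = 364.250.

S_1 ≈ 607616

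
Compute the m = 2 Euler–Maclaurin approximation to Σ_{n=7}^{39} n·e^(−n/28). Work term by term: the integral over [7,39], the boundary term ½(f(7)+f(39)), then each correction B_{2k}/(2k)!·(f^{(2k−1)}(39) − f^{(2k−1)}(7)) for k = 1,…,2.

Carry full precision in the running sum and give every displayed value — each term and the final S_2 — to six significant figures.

Integral: ∫_7^39 x·e^(−x/28) dx = 297.293.
Boundary: ½(f(7) + f(39)) = ½(5.45161 + 9.68622) = 7.56891.
Integral + boundary = 304.862.
Order-1 term: 1/12 · (-0.0975718 − 0.584101) = -0.0568060.
Partial sum through k=1: 304.805.
Order-2 term: −1/720 · (0.000509129 − 0.00273176) = 3.08699e-06.

S_2 ≈ 304.805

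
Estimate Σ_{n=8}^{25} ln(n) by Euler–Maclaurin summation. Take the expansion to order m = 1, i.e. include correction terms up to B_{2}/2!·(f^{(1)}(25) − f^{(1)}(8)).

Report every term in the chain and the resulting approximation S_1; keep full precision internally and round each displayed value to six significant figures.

∫_8^25 ln(x) dx evaluates to 46.8364.
½[f(8) + f(25)] = ½[2.07944 + 3.21888] = 2.64916.
Integral + boundary = 49.4855.
Order-1 term: 1/12 · (0.0400000 − 0.125000) = -0.00708333.

S_1 ≈ 49.4784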